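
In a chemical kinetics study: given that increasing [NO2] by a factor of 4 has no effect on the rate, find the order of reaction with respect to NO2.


rate ∝ [NO2]^n
rate ∝ [NO2]^0
Order in NO2: 0

0


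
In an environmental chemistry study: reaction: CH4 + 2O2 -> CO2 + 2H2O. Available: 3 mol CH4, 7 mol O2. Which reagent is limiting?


Mole ratio available / coefficient:
  CH4: 3/1 = 3.000
  O2: 7/2 = 3.500
Smaller ratio is limiting.

CH4


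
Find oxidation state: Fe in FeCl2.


x + 2(-1) = 0, so x = +2
Oxidation number: +2

+2


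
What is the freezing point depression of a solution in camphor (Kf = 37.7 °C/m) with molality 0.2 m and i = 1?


ΔTf = Kf × m × i
= 37.7 × 0.2 × 1
= 7.54 °C

7.54 °C


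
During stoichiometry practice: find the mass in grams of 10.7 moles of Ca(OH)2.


M(Ca(OH)2) = 74.1 g/mol
mass = n × M = 10.7 × 74.1 = 792.87 g

792.87 g


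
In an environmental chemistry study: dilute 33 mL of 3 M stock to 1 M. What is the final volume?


C1V1 = C2V2
3 × 33 = 1 × V2
V2 = 99/1 = 99.0 mL

99.0 mL


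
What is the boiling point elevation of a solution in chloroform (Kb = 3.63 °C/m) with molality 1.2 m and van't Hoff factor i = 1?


ΔTb = Kb × m × i
= 3.63 × 1.2 × 1
= 4.356 °C

4.356 °C


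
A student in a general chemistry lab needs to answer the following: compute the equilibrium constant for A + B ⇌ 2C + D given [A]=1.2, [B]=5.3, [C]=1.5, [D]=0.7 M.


Kc = [C]^2[D]/([A][B])
= (1.5^2 × 0.7^1)/(1.2^1 × 5.3^1)
= 1.575/6.36
= 0.2476

0.2476


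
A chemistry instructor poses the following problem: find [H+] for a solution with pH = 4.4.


[H+] = 10^(-pH) = 10^(-4.4)
= 3.98×10^-5 M

3.98×10^-5 M


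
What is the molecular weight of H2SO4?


M(H2SO4) = 2×1.008 + 1×32.07 + 4×16.0
= 2.02 + 32.07 + 64.0
= 98.09 g/mol

98.09 g/mol


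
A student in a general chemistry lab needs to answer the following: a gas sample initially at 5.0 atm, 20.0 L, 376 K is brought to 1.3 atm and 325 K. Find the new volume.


P1V1/T1 = P2V2/T2
V2 = P1V1T2/(T1P2)
= 5.0×20.0×325/(376×1.3)
= 66.489 L

66.489 L


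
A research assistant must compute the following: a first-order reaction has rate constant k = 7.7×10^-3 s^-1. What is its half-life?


t½ = ln2/k = 0.693147/(7.7×10^-3 s^-1)
= 90.02 s

90.02 s


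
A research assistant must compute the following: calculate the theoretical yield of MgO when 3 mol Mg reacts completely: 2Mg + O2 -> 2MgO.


Mole ratio MgO:Mg = 2:2
n(MgO) = 3 × 2/2 = 3.000 mol
mass = 3.000 × 40.31 = 120.93 g

120.93 g


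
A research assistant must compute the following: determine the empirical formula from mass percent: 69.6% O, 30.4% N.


Assume 100 g sample. Moles of each element:
  O: 69.6/16.0 = 4.35 mol
  N: 30.4/14.01 = 2.17 mol
Divide by smallest (2.17):
  O: 4.35/2.17 = 2.0
  N: 2.17/2.17 = 1.0
Empirical formula: NO2

NO2


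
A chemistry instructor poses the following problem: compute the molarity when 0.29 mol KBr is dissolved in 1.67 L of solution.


M = n/V = 0.29/1.67 = 0.174 mol/L

0.174 M


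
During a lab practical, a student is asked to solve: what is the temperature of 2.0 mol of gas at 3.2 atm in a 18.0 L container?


PV = nRT  (R = 0.08206 L·atm/(mol·K))
T = PV/(nR) = 3.2×18.0/(2.0×0.08206)
= 57.60/0.164120
= 350.96 K

350.96 K


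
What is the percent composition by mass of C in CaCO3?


M(CaCO3) = 1×40.08 + 1×12.01 + 3×16.0 = 100.09 g/mol
Mass of C = 1 × 12.01 = 12.01 g/mol
% C = 12.01/100.09 × 100 = 12.00%

12.00%


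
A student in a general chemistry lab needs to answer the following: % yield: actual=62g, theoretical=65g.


% yield = actual/theoretical × 100
= 62/65 × 100
= 95.38%

95.38%


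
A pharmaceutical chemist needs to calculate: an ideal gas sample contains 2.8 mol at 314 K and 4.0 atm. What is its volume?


PV = nRT  (R = 0.08206 L·atm/(mol·K))
V = nRT/P = 2.8×0.08206×314/4.0
= 18.037 L

18.037 L


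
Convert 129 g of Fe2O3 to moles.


M(Fe2O3) = 159.7 g/mol
n = mass/M = 129/159.7 = 0.8078 mol

0.8078 mol


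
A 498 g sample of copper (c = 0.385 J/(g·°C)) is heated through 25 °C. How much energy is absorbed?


q = mcΔT = 498 × 0.385 × 25
= 4793.25 J

4793.25 J


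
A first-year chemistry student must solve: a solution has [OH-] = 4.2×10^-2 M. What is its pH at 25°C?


pOH = -log10([OH-]) = -log10(4.2×10^-2)
= 2 - log10(4.2) = 1.38
pH = 14 - pOH = 14 - 1.38 = 12.62

12.62


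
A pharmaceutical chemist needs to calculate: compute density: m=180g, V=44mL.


ρ = mass/volume
= 180/44
= 4.091 g/mL

4.091 g/mL


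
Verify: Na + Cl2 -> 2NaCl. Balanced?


Equation: Na + Cl2 -> 2NaCl
Check atoms: Cl: 2=2, Na: 1≠2
Not balanced

No, not balanced


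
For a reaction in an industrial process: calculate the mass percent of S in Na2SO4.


M(Na2SO4) = 2×22.99 + 1×32.07 + 4×16.0 = 142.05 g/mol
Mass of S = 1 × 32.07 = 32.07 g/mol
% S = 32.07/142.05 × 100 = 22.58%

22.58%


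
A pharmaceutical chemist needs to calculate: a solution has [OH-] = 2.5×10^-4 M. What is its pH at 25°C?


pOH = -log10([OH-]) = -log10(2.5×10^-4)
= 4 - log10(2.5) = 3.6
pH = 14 - pOH = 14 - 3.6 = 10.4

10.4


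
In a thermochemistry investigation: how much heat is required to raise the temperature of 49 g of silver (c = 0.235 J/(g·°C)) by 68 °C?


q = mcΔT = 49 × 0.235 × 68
= 783.02 J

783.02 J


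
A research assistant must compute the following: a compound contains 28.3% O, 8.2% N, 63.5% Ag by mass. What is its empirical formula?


Assume 100 g sample. Moles of each element:
  O: 28.3/16.0 = 1.769 mol
  N: 8.2/14.01 = 0.585 mol
  Ag: 63.5/107.87 = 0.589 mol
Divide by smallest (0.585):
  O: 1.769/0.585 = 3.02
  N: 0.585/0.585 = 1.0
  Ag: 0.589/0.585 = 1.01
Empirical formula: AgNO3

AgNO3


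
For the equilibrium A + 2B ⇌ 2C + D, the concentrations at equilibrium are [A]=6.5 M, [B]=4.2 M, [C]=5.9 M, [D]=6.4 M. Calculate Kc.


Kc = [C]^2[D]/([A][B]^2)
= (5.9^2 × 6.4^1)/(6.5^1 × 4.2^2)
= 222.784/114.66
= 1.943

1.943


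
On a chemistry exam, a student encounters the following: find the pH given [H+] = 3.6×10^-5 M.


pH = -log10([H+]) = -log10(3.6×10^-5)
= 5 - log10(3.6)
= 5 - 0.56
= 4.44

4.44


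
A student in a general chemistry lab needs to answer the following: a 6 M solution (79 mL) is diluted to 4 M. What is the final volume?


C1V1 = C2V2
6 × 79 = 4 × V2
V2 = 474/4 = 118.5 mL

118.5 mL


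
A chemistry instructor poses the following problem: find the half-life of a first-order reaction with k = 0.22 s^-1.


t½ = ln2/k = 0.693147/(0.22 s^-1)
= 3.151 s

3.151 s


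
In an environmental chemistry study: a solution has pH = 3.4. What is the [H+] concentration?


[H+] = 10^(-pH) = 10^(-3.4)
= 3.98×10^-4 M

3.98×10^-4 M


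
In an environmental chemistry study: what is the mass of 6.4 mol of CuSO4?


M(CuSO4) = 159.62 g/mol
mass = n × M = 6.4 × 159.62 = 1021.57 g

1021.57 g


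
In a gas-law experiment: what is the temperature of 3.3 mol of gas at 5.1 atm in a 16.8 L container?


PV = nRT  (R = 0.08206 L·atm/(mol·K))
T = PV/(nR) = 5.1×16.8/(3.3×0.08206)
= 85.68/0.270798
= 316.40 K

316.40 K


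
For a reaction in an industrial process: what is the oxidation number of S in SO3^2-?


x + 3(-2) = -2, so x = +4
Oxidation number: +4

+4


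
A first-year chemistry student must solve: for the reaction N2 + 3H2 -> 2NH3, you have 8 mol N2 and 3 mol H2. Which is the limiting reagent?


Mole ratio available / coefficient:
  N2: 8/1 = 8.000
  H2: 3/3 = 1.000
Smaller ratio is limiting.

H2


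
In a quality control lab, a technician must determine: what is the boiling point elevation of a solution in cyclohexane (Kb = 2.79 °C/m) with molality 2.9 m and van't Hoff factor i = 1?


ΔTb = Kb × m × i
= 2.79 × 2.9 × 1
= 8.091 °C

8.091 °C


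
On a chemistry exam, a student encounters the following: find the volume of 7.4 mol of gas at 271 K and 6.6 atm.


PV = nRT  (R = 0.08206 L·atm/(mol·K))
V = nRT/P = 7.4×0.08206×271/6.6
= 24.934 L

24.934 L


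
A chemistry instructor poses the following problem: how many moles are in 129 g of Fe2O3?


M(Fe2O3) = 159.7 g/mol
n = mass/M = 129/159.7 = 0.8078 mol

0.8078 mol


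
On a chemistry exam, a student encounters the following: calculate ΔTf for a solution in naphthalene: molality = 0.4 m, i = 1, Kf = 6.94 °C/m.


ΔTf = Kf × m × i
= 6.94 × 0.4 × 1
= 2.776 °C

2.776 °C


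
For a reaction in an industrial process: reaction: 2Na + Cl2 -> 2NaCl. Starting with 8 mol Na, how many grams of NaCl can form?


Mole ratio NaCl:Na = 2:2
n(NaCl) = 8 × 2/2 = 8.000 mol
mass = 8.000 × 58.44 = 467.52 g

467.52 g


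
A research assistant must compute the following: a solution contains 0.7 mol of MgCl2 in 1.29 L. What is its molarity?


M = n/V = 0.7/1.29 = 0.543 mol/L

0.543 M


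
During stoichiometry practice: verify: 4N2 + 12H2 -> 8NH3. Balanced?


Equation: 4N2 + 12H2 -> 8NH3
Check atoms: H: 24=24, N: 8=8
Balanced

Yes, balanced


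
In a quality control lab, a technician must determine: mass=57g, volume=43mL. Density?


ρ = mass/volume
= 57/43
= 1.326 g/mL

1.326 g/mL


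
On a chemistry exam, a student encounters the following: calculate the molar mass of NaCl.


M(NaCl) = 1×22.99 + 1×35.45
= 22.99 + 35.45
= 58.44 g/mol

58.44 g/mol


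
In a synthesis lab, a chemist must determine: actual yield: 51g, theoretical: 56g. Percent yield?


% yield = actual/theoretical × 100
= 51/56 × 100
= 91.07%

91.07%


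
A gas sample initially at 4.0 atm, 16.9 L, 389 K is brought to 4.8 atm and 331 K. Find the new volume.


P1V1/T1 = P2V2/T2
V2 = P1V1T2/(T1P2)
= 4.0×16.9×331/(389×4.8)
= 11.984 L

11.984 L


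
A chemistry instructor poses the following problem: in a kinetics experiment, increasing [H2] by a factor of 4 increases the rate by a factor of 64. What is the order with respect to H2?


rate ∝ [H2]^n
4^n = 64 → n = 3
Order in H2: 3

3


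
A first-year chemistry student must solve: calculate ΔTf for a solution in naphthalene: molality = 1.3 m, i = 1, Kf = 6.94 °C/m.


ΔTf = Kf × m × i
= 6.94 × 1.3 × 1
= 9.022 °C

9.022 °C


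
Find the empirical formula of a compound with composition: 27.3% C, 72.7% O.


Assume 100 g sample. Moles of each element:
  C: 27.3/12.01 = 2.273 mol
  O: 72.7/16.0 = 4.544 mol
Divide by smallest (2.273):
  C: 2.273/2.273 = 1.0
  O: 4.544/2.273 = 2.0
Empirical formula: CO2

CO2


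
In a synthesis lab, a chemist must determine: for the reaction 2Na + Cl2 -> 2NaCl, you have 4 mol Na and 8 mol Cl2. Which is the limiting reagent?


Mole ratio available / coefficient:
  Na: 4/2 = 2.000
  Cl2: 8/1 = 8.000
Smaller ratio is limiting.

Na


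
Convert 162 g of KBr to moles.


M(KBr) = 119.0 g/mol
n = mass/M = 162/119.0 = 1.3613 mol

1.3613 mol


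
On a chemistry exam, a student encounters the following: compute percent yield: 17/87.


% yield = actual/theoretical × 100
= 17/87 × 100
= 19.54%

19.54%


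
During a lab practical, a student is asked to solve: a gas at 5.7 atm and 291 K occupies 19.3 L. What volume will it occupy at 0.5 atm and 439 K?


P1V1/T1 = P2V2/T2
V2 = P1V1T2/(T1P2)
= 5.7×19.3×439/(291×0.5)
= 331.92 L

331.92 L


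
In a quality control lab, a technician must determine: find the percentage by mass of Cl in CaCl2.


M(CaCl2) = 1×40.08 + 2×35.45 = 110.98 g/mol
Mass of Cl = 2 × 35.45 = 70.90 g/mol
% Cl = 70.90/110.98 × 100 = 63.89%

63.89%


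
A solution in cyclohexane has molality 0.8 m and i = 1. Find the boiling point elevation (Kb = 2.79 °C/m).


ΔTb = Kb × m × i
= 2.79 × 0.8 × 1
= 2.232 °C

2.232 °C


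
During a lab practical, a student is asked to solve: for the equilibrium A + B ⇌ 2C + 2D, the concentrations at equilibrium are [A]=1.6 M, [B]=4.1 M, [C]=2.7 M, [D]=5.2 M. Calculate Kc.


Kc = [C]^2[D]^2/([A][B])
= (2.7^2 × 5.2^2)/(1.6^1 × 4.1^1)
= 197.1216/6.56
= 30.05

30.05


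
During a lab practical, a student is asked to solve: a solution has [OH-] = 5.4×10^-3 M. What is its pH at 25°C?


pOH = -log10([OH-]) = -log10(5.4×10^-3)
= 3 - log10(5.4) = 2.27
pH = 14 - pOH = 14 - 2.27 = 11.73

11.73


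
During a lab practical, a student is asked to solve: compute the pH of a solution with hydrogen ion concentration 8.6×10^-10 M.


pH = -log10([H+]) = -log10(8.6×10^-10)
= 10 - log10(8.6)
= 10 - 0.93
= 9.07

9.07


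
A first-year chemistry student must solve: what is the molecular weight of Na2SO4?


M(Na2SO4) = 2×22.99 + 1×32.07 + 4×16.0
= 45.98 + 32.07 + 64.0
= 142.05 g/mol

142.05 g/mol


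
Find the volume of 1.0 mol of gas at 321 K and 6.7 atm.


PV = nRT  (R = 0.08206 L·atm/(mol·K))
V = nRT/P = 1.0×0.08206×321/6.7
= 3.932 L

3.932 L


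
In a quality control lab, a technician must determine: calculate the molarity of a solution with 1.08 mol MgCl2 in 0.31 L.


M = n/V = 1.08/0.31 = 3.484 mol/L

3.484 M


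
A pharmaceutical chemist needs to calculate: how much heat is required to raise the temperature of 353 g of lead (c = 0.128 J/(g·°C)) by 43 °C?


q = mcΔT = 353 × 0.128 × 43
= 1942.91 J

1942.91 J


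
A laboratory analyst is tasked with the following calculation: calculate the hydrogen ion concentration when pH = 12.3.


[H+] = 10^(-pH) = 10^(-12.3)
= 5.01×10^-13 M

5.01×10^-13 M


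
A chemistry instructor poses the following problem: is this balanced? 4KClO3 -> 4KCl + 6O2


Equation: 4KClO3 -> 4KCl + 6O2
Check atoms: Cl: 4=4, K: 4=4, O: 12=12
Balanced

Yes, balanced


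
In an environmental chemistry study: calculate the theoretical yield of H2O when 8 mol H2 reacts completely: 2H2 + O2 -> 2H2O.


Mole ratio H2O:H2 = 2:2
n(H2O) = 8 × 2/2 = 8.000 mol
mass = 8.000 × 18.02 = 144.16 g

144.16 g


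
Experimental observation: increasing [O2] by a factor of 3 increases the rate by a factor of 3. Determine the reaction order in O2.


rate ∝ [O2]^n
3^n = 3 → n = 1
Order in O2: 1

1


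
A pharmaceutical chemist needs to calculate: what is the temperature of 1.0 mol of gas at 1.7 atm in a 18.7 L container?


PV = nRT  (R = 0.08206 L·atm/(mol·K))
T = PV/(nR) = 1.7×18.7/(1.0×0.08206)
= 31.79/0.082060
= 387.40 K

387.40 K


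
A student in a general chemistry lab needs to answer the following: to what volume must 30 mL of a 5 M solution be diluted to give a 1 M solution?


C1V1 = C2V2
5 × 30 = 1 × V2
V2 = 150/1 = 150.0 mL

150.0 mL


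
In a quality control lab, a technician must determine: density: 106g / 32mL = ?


ρ = mass/volume
= 106/32
= 3.312 g/mL

3.312 g/mL


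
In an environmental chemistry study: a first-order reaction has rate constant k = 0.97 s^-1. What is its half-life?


t½ = ln2/k = 0.693147/(0.97 s^-1)
= 0.7146 s

0.7146 s


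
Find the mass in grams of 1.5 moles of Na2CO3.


M(Na2CO3) = 105.99 g/mol
mass = n × M = 1.5 × 105.99 = 158.99 g

158.99 g


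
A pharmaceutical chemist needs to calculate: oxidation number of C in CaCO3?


(+2) + x + 3(-2) = 0, so x = +4
Oxidation number: +4

+4


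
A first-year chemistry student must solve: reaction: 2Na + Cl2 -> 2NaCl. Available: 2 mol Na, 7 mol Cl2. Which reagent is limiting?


Mole ratio available / coefficient:
  Na: 2/2 = 1.000
  Cl2: 7/1 = 7.000
Smaller ratio is limiting.

Na


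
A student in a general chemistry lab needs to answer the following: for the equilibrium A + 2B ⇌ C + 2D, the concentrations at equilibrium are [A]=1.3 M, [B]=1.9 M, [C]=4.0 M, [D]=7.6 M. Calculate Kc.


Kc = [C][D]^2/([A][B]^2)
= (4.0^1 × 7.6^2)/(1.3^1 × 1.9^2)
= 231.04/4.693
= 49.23

49.23


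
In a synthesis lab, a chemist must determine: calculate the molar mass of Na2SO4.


M(Na2SO4) = 2×22.99 + 1×32.07 + 4×16.0
= 45.98 + 32.07 + 64.0
= 142.05 g/mol

142.05 g/mol


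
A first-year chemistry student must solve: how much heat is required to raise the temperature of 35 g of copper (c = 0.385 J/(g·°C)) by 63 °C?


q = mcΔT = 35 × 0.385 × 63
= 848.93 J

848.93 J


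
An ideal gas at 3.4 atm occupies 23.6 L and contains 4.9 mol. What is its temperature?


PV = nRT  (R = 0.08206 L·atm/(mol·K))
T = PV/(nR) = 3.4×23.6/(4.9×0.08206)
= 80.24/0.402094
= 199.56 K

199.56 K


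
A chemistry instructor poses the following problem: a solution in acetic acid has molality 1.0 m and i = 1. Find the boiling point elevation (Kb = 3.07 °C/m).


ΔTb = Kb × m × i
= 3.07 × 1.0 × 1
= 3.07 °C

3.07 °C


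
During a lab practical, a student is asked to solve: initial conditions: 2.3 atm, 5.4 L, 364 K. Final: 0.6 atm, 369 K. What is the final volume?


P1V1/T1 = P2V2/T2
V2 = P1V1T2/(T1P2)
= 2.3×5.4×369/(364×0.6)
= 20.984 L

20.984 L


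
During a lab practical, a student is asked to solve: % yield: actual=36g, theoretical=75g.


% yield = actual/theoretical × 100
= 36/75 × 100
= 48.0%

48.0%


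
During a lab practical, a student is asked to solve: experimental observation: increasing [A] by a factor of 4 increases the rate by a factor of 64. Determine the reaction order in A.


rate ∝ [A]^n
4^n = 64 → n = 3
Order in A: 3

3


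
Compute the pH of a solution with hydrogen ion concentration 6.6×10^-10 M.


pH = -log10([H+]) = -log10(6.6×10^-10)
= 10 - log10(6.6)
= 10 - 0.82
= 9.18

9.18


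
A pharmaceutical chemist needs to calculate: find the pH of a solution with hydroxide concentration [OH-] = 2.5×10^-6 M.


pOH = -log10([OH-]) = -log10(2.5×10^-6)
= 6 - log10(2.5) = 5.6
pH = 14 - pOH = 14 - 5.6 = 8.4

8.4


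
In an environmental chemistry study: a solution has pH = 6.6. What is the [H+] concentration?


[H+] = 10^(-pH) = 10^(-6.6)
= 2.51×10^-7 M

2.51×10^-7 M


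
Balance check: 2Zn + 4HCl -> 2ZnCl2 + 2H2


Equation: 2Zn + 4HCl -> 2ZnCl2 + 2H2
Check atoms: Cl: 4=4, H: 4=4, Zn: 2=2
Balanced

Yes, balanced


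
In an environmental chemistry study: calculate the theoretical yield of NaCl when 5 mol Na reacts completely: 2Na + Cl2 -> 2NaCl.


Mole ratio NaCl:Na = 2:2
n(NaCl) = 5 × 2/2 = 5.000 mol
mass = 5.000 × 58.44 = 292.2 g

292.2 g


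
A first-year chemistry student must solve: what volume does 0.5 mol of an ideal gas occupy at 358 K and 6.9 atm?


PV = nRT  (R = 0.08206 L·atm/(mol·K))
V = nRT/P = 0.5×0.08206×358/6.9
= 2.129 L

2.129 L


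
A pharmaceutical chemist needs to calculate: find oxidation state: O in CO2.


O is usually -2
Oxidation number: -2

-2


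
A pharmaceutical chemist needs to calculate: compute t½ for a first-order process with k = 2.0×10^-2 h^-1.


t½ = ln2/k = 0.693147/(2.0×10^-2 h^-1)
= 34.66 h

34.66 h


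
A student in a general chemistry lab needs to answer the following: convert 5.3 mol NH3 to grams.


M(NH3) = 17.03 g/mol
mass = n × M = 5.3 × 17.03 = 90.26 g

90.26 g


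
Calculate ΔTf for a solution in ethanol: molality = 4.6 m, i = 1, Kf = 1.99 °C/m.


ΔTf = Kf × m × i
= 1.99 × 4.6 × 1
= 9.154 °C

9.154 °C


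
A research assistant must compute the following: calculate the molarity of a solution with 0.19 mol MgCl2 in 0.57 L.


M = n/V = 0.19/0.57 = 0.333 mol/L

0.333 M


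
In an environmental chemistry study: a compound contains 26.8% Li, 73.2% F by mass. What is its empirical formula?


Assume 100 g sample. Moles of each element:
  Li: 26.8/6.94 = 3.862 mol
  F: 73.2/19.0 = 3.853 mol
Divide by smallest (3.853):
  Li: 3.862/3.853 = 1.0
  F: 3.853/3.853 = 1.0
Empirical formula: LiF

LiF


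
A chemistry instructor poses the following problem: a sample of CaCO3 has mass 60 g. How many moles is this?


M(CaCO3) = 100.09 g/mol
n = mass/M = 60/100.09 = 0.5995 mol

0.5995 mol


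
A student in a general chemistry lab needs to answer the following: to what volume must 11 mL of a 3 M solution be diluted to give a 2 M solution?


C1V1 = C2V2
3 × 11 = 2 × V2
V2 = 33/2 = 16.5 mL

16.5 mL


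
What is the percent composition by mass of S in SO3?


M(SO3) = 1×32.07 + 3×16.0 = 80.07 g/mol
Mass of S = 1 × 32.07 = 32.07 g/mol
% S = 32.07/80.07 × 100 = 40.05%

40.05%


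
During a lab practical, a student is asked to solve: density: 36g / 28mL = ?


ρ = mass/volume
= 36/28
= 1.286 g/mL

1.286 g/mL


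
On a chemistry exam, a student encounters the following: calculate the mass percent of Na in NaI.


M(NaI) = 1×22.99 + 1×126.9 = 149.89 g/mol
Mass of Na = 1 × 22.99 = 22.99 g/mol
% Na = 22.99/149.89 × 100 = 15.34%

15.34%


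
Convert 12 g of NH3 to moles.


M(NH3) = 17.03 g/mol
n = mass/M = 12/17.03 = 0.7046 mol

0.7046 mol


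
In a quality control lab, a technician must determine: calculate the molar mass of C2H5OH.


M(C2H5OH) = 2×12.01 + 6×1.008 + 1×16.0
= 24.02 + 6.05 + 16.0
= 46.07 g/mol

46.07 g/mol


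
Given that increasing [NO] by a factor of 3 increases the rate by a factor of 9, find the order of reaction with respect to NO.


rate ∝ [NO]^n
3^n = 9 → n = 2
Order in NO: 2

2


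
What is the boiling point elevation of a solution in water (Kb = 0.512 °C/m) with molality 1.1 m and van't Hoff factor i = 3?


ΔTb = Kb × m × i
= 0.512 × 1.1 × 3
= 1.6896 °C

1.6896 °C


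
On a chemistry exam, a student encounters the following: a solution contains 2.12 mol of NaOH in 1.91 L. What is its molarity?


M = n/V = 2.12/1.91 = 1.110 mol/L

1.110 M


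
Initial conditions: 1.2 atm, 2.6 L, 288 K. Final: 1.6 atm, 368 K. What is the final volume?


P1V1/T1 = P2V2/T2
V2 = P1V1T2/(T1P2)
= 1.2×2.6×368/(288×1.6)
= 2.492 L

2.492 L


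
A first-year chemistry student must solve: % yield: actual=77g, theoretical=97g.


% yield = actual/theoretical × 100
= 77/97 × 100
= 79.38%

79.38%


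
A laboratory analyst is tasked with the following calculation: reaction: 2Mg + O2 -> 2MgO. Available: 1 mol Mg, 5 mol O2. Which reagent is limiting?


Mole ratio available / coefficient:
  Mg: 1/2 = 0.500
  O2: 5/1 = 5.000
Smaller ratio is limiting.

Mg


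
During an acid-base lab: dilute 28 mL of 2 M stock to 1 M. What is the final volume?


C1V1 = C2V2
2 × 28 = 1 × V2
V2 = 56/1 = 56.0 mL

56.0 mL


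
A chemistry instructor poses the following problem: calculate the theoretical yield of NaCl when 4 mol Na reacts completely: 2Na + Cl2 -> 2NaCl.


Mole ratio NaCl:Na = 2:2
n(NaCl) = 4 × 2/2 = 4.000 mol
mass = 4.000 × 58.44 = 233.76 g

233.76 g


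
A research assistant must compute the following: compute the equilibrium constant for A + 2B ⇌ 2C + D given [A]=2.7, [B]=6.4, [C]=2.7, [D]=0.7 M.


Kc = [C]^2[D]/([A][B]^2)
= (2.7^2 × 0.7^1)/(2.7^1 × 6.4^2)
= 5.103/110.592
= 0.04614

0.04614


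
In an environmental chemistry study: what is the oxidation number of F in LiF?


F is always -1
Oxidation number: -1

-1


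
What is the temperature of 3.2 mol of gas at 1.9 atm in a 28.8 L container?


PV = nRT  (R = 0.08206 L·atm/(mol·K))
T = PV/(nR) = 1.9×28.8/(3.2×0.08206)
= 54.72/0.262592
= 208.38 K

208.38 K


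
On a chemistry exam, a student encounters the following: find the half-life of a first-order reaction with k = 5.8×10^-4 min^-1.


t½ = ln2/k = 0.693147/(5.8×10^-4 min^-1)
= 1195 min

1195 min


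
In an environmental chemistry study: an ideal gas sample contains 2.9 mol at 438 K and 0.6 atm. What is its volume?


PV = nRT  (R = 0.08206 L·atm/(mol·K))
V = nRT/P = 2.9×0.08206×438/0.6
= 173.721 L

173.721 L


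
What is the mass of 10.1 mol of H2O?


M(H2O) = 18.02 g/mol
mass = n × M = 10.1 × 18.02 = 182.00 g

182.00 g


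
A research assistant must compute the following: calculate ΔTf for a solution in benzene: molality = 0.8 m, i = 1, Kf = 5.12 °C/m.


ΔTf = Kf × m × i
= 5.12 × 0.8 × 1
= 4.096 °C

4.096 °C


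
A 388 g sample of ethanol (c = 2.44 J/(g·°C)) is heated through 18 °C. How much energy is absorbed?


q = mcΔT = 388 × 2.44 × 18
= 17040.96 J

17040.96 J


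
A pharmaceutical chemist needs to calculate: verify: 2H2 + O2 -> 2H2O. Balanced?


Equation: 2H2 + O2 -> 2H2O
Check atoms: H: 4=4, O: 2=2
Balanced

Yes, balanced


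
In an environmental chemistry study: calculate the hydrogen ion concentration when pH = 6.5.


[H+] = 10^(-pH) = 10^(-6.5)
= 3.16×10^-7 M

3.16×10^-7 M


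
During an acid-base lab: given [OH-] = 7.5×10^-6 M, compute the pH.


pOH = -log10([OH-]) = -log10(7.5×10^-6)
= 6 - log10(7.5) = 5.12
pH = 14 - pOH = 14 - 5.12 = 8.88

8.88


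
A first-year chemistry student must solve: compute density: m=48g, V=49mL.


ρ = mass/volume
= 48/49
= 0.98 g/mL

0.98 g/mL


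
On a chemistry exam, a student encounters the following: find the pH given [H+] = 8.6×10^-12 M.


pH = -log10([H+]) = -log10(8.6×10^-12)
= 12 - log10(8.6)
= 12 - 0.93
= 11.07

11.07


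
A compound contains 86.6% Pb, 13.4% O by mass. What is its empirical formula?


Assume 100 g sample. Moles of each element:
  Pb: 86.6/207.2 = 0.418 mol
  O: 13.4/16.0 = 0.838 mol
Divide by smallest (0.418):
  Pb: 0.418/0.418 = 1.0
  O: 0.838/0.418 = 2.0
Empirical formula: PbO2

PbO2


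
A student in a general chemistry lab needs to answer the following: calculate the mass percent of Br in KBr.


M(KBr) = 1×39.1 + 1×79.9 = 119.00 g/mol
Mass of Br = 1 × 79.9 = 79.90 g/mol
% Br = 79.90/119.00 × 100 = 67.14%

67.14%


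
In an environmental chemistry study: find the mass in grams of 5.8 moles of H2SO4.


M(H2SO4) = 98.09 g/mol
mass = n × M = 5.8 × 98.09 = 568.92 g

568.92 g


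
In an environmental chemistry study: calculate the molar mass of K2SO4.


M(K2SO4) = 2×39.1 + 1×32.07 + 4×16.0
= 78.2 + 32.07 + 64.0
= 174.27 g/mol

174.27 g/mol


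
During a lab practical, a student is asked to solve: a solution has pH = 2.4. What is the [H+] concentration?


[H+] = 10^(-pH) = 10^(-2.4)
= 3.98×10^-3 M

3.98×10^-3 M


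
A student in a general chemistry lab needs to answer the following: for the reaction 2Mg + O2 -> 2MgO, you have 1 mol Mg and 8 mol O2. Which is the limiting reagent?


Mole ratio available / coefficient:
  Mg: 1/2 = 0.500
  O2: 8/1 = 8.000
Smaller ratio is limiting.

Mg


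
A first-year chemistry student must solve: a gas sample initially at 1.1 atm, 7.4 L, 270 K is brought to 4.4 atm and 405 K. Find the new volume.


P1V1/T1 = P2V2/T2
V2 = P1V1T2/(T1P2)
= 1.1×7.4×405/(270×4.4)
= 2.775 L

2.775 L


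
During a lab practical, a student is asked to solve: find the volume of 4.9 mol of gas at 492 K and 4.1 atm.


PV = nRT  (R = 0.08206 L·atm/(mol·K))
V = nRT/P = 4.9×0.08206×492/4.1
= 48.251 L

48.251 L


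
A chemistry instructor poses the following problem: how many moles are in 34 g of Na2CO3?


M(Na2CO3) = 105.99 g/mol
n = mass/M = 34/105.99 = 0.3208 mol

0.3208 mol


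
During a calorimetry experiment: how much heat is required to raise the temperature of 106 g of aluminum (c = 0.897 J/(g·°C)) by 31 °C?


q = mcΔT = 106 × 0.897 × 31
= 2947.54 J

2947.54 J


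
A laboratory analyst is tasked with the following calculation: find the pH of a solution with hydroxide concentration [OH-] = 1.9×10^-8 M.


pOH = -log10([OH-]) = -log10(1.9×10^-8)
= 8 - log10(1.9) = 7.72
pH = 14 - pOH = 14 - 7.72 = 6.28

6.28


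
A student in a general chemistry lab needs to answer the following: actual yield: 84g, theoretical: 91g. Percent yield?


% yield = actual/theoretical × 100
= 84/91 × 100
= 92.31%

92.31%


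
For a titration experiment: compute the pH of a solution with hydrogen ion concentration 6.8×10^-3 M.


pH = -log10([H+]) = -log10(6.8×10^-3)
= 3 - log10(6.8)
= 3 - 0.83
= 2.17

2.17


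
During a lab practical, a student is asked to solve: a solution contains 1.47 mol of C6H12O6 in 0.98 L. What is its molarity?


M = n/V = 1.47/0.98 = 1.500 mol/L

1.500 M


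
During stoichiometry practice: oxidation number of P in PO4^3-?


x + 4(-2) = -3, so x = +5
Oxidation number: +5

+5


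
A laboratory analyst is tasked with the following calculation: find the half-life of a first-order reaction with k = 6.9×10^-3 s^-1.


t½ = ln2/k = 0.693147/(6.9×10^-3 s^-1)
= 100.5 s

100.5 s


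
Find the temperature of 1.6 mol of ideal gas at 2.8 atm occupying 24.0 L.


PV = nRT  (R = 0.08206 L·atm/(mol·K))
T = PV/(nR) = 2.8×24.0/(1.6×0.08206)
= 67.20/0.131296
= 511.82 K

511.82 K


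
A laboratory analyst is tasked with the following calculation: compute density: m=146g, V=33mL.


ρ = mass/volume
= 146/33
= 4.424 g/mL

4.424 g/mL


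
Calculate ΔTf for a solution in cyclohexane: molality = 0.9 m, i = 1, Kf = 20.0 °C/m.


ΔTf = Kf × m × i
= 20.0 × 0.9 × 1
= 18.0 °C

18.0 °C


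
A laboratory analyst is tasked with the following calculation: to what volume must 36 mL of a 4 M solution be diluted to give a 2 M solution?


C1V1 = C2V2
4 × 36 = 2 × V2
V2 = 144/2 = 72.0 mL

72.0 mL


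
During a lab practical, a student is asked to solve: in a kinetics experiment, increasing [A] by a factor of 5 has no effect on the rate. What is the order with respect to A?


rate ∝ [A]^n
rate ∝ [A]^0
Order in A: 0

0


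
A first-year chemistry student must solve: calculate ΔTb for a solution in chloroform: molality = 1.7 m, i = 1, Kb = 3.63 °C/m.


ΔTb = Kb × m × i
= 3.63 × 1.7 × 1
= 6.171 °C

6.171 °C


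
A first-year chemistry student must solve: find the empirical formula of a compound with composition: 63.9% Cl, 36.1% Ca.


Assume 100 g sample. Moles of each element:
  Cl: 63.9/35.45 = 1.803 mol
  Ca: 36.1/40.08 = 0.901 mol
Divide by smallest (0.901):
  Cl: 1.803/0.901 = 2.0
  Ca: 0.901/0.901 = 1.0
Empirical formula: CaCl2

CaCl2


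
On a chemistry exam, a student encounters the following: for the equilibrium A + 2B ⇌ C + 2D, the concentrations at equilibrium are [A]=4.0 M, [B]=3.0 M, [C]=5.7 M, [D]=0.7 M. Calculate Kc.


Kc = [C][D]^2/([A][B]^2)
= (5.7^1 × 0.7^2)/(4.0^1 × 3.0^2)
= 2.793/36
= 0.07758

0.07758


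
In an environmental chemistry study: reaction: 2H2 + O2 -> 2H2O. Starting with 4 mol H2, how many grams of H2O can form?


Mole ratio H2O:H2 = 2:2
n(H2O) = 4 × 2/2 = 4.000 mol
mass = 4.000 × 18.02 = 72.08 g

72.08 g


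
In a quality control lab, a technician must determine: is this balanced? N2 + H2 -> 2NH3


Equation: N2 + H2 -> 2NH3
Check atoms: H: 2≠6, N: 2=2
Not balanced

No, not balanced


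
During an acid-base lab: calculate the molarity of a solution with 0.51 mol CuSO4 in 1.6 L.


M = n/V = 0.51/1.6 = 0.319 mol/L

0.319 M


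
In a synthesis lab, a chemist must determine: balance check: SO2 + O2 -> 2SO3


Equation: SO2 + O2 -> 2SO3
Check atoms: O: 4≠6, S: 1≠2
Not balanced

No, not balanced


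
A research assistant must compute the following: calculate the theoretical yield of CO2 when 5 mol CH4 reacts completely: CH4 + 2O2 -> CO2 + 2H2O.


Mole ratio CO2:CH4 = 1:1
n(CO2) = 5 × 1/1 = 5.000 mol
mass = 5.000 × 44.01 = 220.05 g

220.05 g


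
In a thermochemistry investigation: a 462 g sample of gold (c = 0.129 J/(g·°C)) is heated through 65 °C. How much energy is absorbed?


q = mcΔT = 462 × 0.129 × 65
= 3873.87 J

3873.87 J


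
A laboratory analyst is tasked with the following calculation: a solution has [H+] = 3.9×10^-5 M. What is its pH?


pH = -log10([H+]) = -log10(3.9×10^-5)
= 5 - log10(3.9)
= 5 - 0.59
= 4.41

4.41


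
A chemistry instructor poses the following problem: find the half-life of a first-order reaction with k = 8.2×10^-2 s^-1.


t½ = ln2/k = 0.693147/(8.2×10^-2 s^-1)
= 8.453 s

8.453 s


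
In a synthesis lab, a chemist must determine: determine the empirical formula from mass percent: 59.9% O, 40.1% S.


Assume 100 g sample. Moles of each element:
  O: 59.9/16.0 = 3.744 mol
  S: 40.1/32.07 = 1.25 mol
Divide by smallest (1.25):
  O: 3.744/1.25 = 3.0
  S: 1.25/1.25 = 1.0
Empirical formula: SO3

SO3


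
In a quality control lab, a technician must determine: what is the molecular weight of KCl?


M(KCl) = 1×39.1 + 1×35.45
= 39.1 + 35.45
= 74.55 g/mol

74.55 g/mol


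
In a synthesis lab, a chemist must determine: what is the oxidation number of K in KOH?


Group 1 metal: +1
Oxidation number: +1

+1


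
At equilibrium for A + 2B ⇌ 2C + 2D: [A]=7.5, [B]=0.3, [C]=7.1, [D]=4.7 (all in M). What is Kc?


Kc = [C]^2[D]^2/([A][B]^2)
= (7.1^2 × 4.7^2)/(7.5^1 × 0.3^2)
= 1113.5569/0.675
= 1650

1650


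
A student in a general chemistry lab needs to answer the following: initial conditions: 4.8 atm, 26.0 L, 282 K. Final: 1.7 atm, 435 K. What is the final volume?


P1V1/T1 = P2V2/T2
V2 = P1V1T2/(T1P2)
= 4.8×26.0×435/(282×1.7)
= 113.242 L

113.242 L


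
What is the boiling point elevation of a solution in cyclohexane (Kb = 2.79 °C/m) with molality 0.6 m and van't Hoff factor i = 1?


ΔTb = Kb × m × i
= 2.79 × 0.6 × 1
= 1.674 °C

1.674 °C


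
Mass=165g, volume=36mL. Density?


ρ = mass/volume
= 165/36
= 4.583 g/mL

4.583 g/mL


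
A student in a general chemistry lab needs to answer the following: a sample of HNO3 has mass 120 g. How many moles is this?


M(HNO3) = 63.02 g/mol
n = mass/M = 120/63.02 = 1.9042 mol

1.9042 mol


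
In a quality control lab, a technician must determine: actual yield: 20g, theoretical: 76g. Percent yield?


% yield = actual/theoretical × 100
= 20/76 × 100
= 26.32%

26.32%


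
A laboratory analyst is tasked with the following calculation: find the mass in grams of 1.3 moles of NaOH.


M(NaOH) = 40.0 g/mol
mass = n × M = 1.3 × 40.0 = 52.00 g

52.00 g


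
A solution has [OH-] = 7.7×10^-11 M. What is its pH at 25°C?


pOH = -log10([OH-]) = -log10(7.7×10^-11)
= 11 - log10(7.7) = 10.11
pH = 14 - pOH = 14 - 10.11 = 3.89

3.89


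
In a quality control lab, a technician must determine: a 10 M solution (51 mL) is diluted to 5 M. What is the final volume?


C1V1 = C2V2
10 × 51 = 5 × V2
V2 = 510/5 = 102.0 mL

102.0 mL


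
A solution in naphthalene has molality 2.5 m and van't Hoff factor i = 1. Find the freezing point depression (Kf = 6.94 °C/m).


ΔTf = Kf × m × i
= 6.94 × 2.5 × 1
= 17.35 °C

17.35 °C


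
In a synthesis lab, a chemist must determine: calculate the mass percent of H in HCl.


M(HCl) = 1×1.008 + 1×35.45 = 36.458 g/mol
Mass of H = 1 × 1.008 = 1.008 g/mol
% H = 1.008/36.458 × 100 = 2.76%

2.76%


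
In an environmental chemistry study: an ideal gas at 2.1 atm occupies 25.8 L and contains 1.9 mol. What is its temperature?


PV = nRT  (R = 0.08206 L·atm/(mol·K))
T = PV/(nR) = 2.1×25.8/(1.9×0.08206)
= 54.18/0.155914
= 347.50 K

347.50 K


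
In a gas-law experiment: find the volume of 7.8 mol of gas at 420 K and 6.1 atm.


PV = nRT  (R = 0.08206 L·atm/(mol·K))
V = nRT/P = 7.8×0.08206×420/6.1
= 44.07 L

44.07 L


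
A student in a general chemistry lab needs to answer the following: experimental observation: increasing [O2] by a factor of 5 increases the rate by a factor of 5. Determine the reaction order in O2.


rate ∝ [O2]^n
5^n = 5 → n = 1
Order in O2: 1

1


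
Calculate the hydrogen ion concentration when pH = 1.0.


[H+] = 10^(-pH) = 10^(-1.0)
= 1.0×10^-1 M

1.0×10^-1 M


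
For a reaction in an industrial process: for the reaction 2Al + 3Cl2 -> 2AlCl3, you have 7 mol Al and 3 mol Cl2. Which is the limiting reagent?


Mole ratio available / coefficient:
  Al: 7/2 = 3.500
  Cl2: 3/3 = 1.000
Smaller ratio is limiting.

Cl2


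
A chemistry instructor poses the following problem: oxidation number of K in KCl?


Group 1 metal: +1
Oxidation number: +1

+1


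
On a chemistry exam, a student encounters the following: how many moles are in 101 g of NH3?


M(NH3) = 17.03 g/mol
n = mass/M = 101/17.03 = 5.9307 mol

5.9307 mol


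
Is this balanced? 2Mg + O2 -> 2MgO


Equation: 2Mg + O2 -> 2MgO
Check atoms: Mg: 2=2, O: 2=2
Balanced

Yes, balanced


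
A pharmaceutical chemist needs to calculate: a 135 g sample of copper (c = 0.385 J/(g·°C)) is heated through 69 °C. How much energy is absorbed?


q = mcΔT = 135 × 0.385 × 69
= 3586.28 J

3586.28 J


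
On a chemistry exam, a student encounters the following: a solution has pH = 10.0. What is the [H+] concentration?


[H+] = 10^(-pH) = 10^(-10.0)
= 1.0×10^-10 M

1.0×10^-10 M


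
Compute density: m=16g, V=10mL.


ρ = mass/volume
= 16/10
= 1.6 g/mL

1.6 g/mL


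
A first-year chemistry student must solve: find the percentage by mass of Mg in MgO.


M(MgO) = 1×24.31 + 1×16.0 = 40.31 g/mol
Mass of Mg = 1 × 24.31 = 24.31 g/mol
% Mg = 24.31/40.31 × 100 = 60.31%

60.31%


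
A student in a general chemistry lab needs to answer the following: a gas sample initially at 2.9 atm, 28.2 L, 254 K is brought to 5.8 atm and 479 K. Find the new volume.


P1V1/T1 = P2V2/T2
V2 = P1V1T2/(T1P2)
= 2.9×28.2×479/(254×5.8)
= 26.59 L

26.59 L


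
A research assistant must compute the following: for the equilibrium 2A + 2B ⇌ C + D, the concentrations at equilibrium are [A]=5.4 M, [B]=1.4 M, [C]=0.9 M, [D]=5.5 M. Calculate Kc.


Kc = [C][D]/([A]^2[B]^2)
= (0.9^1 × 5.5^1)/(5.4^2 × 1.4^2)
= 4.95/57.1536
= 0.08661

0.08661


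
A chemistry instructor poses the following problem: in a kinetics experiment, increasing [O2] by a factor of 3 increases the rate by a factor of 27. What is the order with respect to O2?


rate ∝ [O2]^n
3^n = 27 → n = 3
Order in O2: 3

3


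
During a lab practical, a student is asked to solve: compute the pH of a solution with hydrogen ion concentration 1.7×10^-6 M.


pH = -log10([H+]) = -log10(1.7×10^-6)
= 6 - log10(1.7)
= 6 - 0.23
= 5.77

5.77


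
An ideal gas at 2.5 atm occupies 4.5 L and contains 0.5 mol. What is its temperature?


PV = nRT  (R = 0.08206 L·atm/(mol·K))
T = PV/(nR) = 2.5×4.5/(0.5×0.08206)
= 11.25/0.041030
= 274.19 K

274.19 K


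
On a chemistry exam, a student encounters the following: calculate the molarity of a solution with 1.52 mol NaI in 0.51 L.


M = n/V = 1.52/0.51 = 2.980 mol/L

2.980 M


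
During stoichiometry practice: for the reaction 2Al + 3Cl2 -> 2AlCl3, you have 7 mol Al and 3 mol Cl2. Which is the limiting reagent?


Mole ratio available / coefficient:
  Al: 7/2 = 3.500
  Cl2: 3/3 = 1.000
Smaller ratio is limiting.

Cl2


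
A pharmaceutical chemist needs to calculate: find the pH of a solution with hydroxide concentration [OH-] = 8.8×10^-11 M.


pOH = -log10([OH-]) = -log10(8.8×10^-11)
= 11 - log10(8.8) = 10.06
pH = 14 - pOH = 14 - 10.06 = 3.94

3.94


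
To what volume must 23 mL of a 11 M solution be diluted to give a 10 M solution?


C1V1 = C2V2
11 × 23 = 10 × V2
V2 = 253/10 = 25.3 mL

25.3 mL


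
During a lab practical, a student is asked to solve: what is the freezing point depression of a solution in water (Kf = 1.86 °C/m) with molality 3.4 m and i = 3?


ΔTf = Kf × m × i
= 1.86 × 3.4 × 3
= 18.972 °C

18.972 °C


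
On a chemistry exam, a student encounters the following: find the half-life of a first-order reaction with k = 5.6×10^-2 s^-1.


t½ = ln2/k = 0.693147/(5.6×10^-2 s^-1)
= 12.38 s

12.38 s


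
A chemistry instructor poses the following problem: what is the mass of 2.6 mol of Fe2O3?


M(Fe2O3) = 159.7 g/mol
mass = n × M = 2.6 × 159.7 = 415.22 g

415.22 g


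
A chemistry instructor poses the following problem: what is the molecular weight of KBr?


M(KBr) = 1×39.1 + 1×79.9
= 39.1 + 79.9
= 119.0 g/mol

119.0 g/mol


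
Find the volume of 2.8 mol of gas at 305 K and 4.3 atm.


PV = nRT  (R = 0.08206 L·atm/(mol·K))
V = nRT/P = 2.8×0.08206×305/4.3
= 16.297 L

16.297 L
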